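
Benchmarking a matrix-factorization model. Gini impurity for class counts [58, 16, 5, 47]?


Probabilities: [58/126, 16/126, 5/126, 47/126] ≈ [0.4603, 0.127, 0.0397, 0.373]
Σpᵢ² = (3364 + 256 + 25 + 2209)/126² = 5854/15876
Gini = 1 - Σpᵢ² = 1 - 5854/15876 = 0.6313

0.6313


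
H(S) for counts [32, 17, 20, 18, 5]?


Probabilities: [32/92, 17/92, 20/92, 18/92, 5/92] ≈ [0.3478, 0.1848, 0.2174, 0.1957, 0.0543]
H = -((32/92)·log₂(32/92) + (17/92)·log₂(17/92) + (20/92)·log₂(20/92) + (18/92)·log₂(18/92) + (5/92)·log₂(5/92))
  = 2.1475 bits

2.1475 bits


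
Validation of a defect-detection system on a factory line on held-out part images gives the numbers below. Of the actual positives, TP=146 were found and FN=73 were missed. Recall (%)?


Recall = TP/(TP+FN)
= 146/(146+73)
= 146/219 = 66.67%

66.67%


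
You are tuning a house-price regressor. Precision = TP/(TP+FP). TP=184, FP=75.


Precision = TP/(TP+FP)
= 184/(184+75)
= 184/259 = 71.04%

71.04%


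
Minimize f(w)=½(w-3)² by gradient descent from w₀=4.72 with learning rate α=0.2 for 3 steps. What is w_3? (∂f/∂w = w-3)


step 1: grad = 4.72-3 = 1.72; w = 4.72 - 0.2·(1.72) = 4.376
step 2: grad = 4.376-3 = 1.376; w = 4.376 - 0.2·(1.376) = 4.1008
step 3: grad = 4.1008-3 = 1.1008; w = 4.1008 - 0.2·(1.1008) = 3.88064

3.88064


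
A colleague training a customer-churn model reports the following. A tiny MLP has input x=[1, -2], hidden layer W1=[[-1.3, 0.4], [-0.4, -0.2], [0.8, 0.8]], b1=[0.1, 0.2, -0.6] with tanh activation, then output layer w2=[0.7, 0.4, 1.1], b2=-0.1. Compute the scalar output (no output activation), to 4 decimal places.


z1[0] = (-1.3)·(1) + (0.4)·(-2) + 0.1 = -2.0
z1[1] = (-0.4)·(1) + (-0.2)·(-2) + 0.2 = 0.2
z1[2] = (0.8)·(1) + (0.8)·(-2) - 0.6 = -1.4
h = tanh(z1) = [-0.964, 0.1974, -0.8854]
output = (0.7)·(-0.964) + (0.4)·(0.1974) + (1.1)·(-0.8854) - 0.1 = -1.6698

-1.6698


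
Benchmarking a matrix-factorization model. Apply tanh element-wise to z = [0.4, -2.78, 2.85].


tanh(0.4) = 0.3799
tanh(-2.78) = -0.9923
tanh(2.85) = 0.9933
result = [0.3799, -0.9923, 0.9933]

[0.3799, -0.9923, 0.9933]


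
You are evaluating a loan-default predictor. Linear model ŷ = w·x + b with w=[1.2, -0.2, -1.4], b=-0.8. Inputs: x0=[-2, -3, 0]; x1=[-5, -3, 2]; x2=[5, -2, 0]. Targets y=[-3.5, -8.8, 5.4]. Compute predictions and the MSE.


ŷ0 = (1.2)·(-2) + (-0.2)·(-3) + (-1.4)·(0) - 0.8 = -2.6
ŷ1 = (1.2)·(-5) + (-0.2)·(-3) + (-1.4)·(2) - 0.8 = -9.0
ŷ2 = (1.2)·(5) + (-0.2)·(-2) + (-1.4)·(0) - 0.8 = 5.6
errors² = [0.81, 0.04, 0.04]
MSE = 0.8900/3 = 0.2967

0.2967


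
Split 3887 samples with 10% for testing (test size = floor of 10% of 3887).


Test = ⌊3887·10/100⌋ = 388
Train = 3887 - 388 = 3499

Train: 3499, Test: 388


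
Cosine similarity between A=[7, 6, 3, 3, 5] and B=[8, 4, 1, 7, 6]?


A·B = 7·8 + 6·4 + 3·1 + 3·7 + 5·6 = 134
‖A‖ = √128 = 11.3137, ‖B‖ = √166 = 12.8841
cos = 134/(√128·√166) = 134/√21248 = 0.9193

0.9193


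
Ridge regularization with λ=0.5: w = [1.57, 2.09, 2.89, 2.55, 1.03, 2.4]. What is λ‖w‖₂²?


‖w‖₂² = (1.57)² + (2.09)² + (2.89)² + (2.55)² + (1.03)² + (2.4)²
     = 2.4649 + 4.3681 + 8.3521 + 6.5025 + 1.0609 + 5.76
     = 28.5085
λ·‖w‖₂² = 0.5·28.5085 = 14.25425

14.25425


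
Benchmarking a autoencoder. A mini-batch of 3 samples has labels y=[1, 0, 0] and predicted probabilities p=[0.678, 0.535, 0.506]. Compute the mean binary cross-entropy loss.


L[0] = -ln(0.678) = 0.3886
L[1] = -ln(1-0.535) = -ln(0.465) = 0.7657
L[2] = -ln(1-0.506) = -ln(0.494) = 0.7052
mean = (0.3886 + 0.7657 + 0.7052)/3 = 0.6198

0.6198


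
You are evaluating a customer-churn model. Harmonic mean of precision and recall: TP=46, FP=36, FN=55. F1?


Precision = 46/82 = 0.561
Recall = 46/101 = 0.4554
F1 = 2·P·R/(P+R) = 2·TP/(2·TP+FP+FN) = 92/(92+36+55) = 92/183 = 0.5027

0.5027


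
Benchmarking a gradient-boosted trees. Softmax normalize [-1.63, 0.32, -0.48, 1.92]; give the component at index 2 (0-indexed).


Exponentials: e^-1.63=0.1959, e^0.32=1.3771, e^-0.48=0.6188, e^1.92=6.821
Sum = 9.0128
Softmax = [0.0217, 0.1528, 0.0687, 0.7568]
p[2] = 0.6188/9.0128 = 0.0687

0.0687


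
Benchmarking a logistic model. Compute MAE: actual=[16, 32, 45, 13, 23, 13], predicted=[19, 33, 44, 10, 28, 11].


Absolute errors: |16-19|=3, |32-33|=1, |45-44|=1, |13-10|=3, |23-28|=5, |13-11|=2
Sum = 15
MAE = 15/6 = 5/2

5/2


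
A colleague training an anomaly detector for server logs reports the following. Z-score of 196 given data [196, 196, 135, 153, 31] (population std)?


μ = 142.2, σ = 60.5356
z = (196 - 142.2)/60.5356 = 0.8887

0.8887


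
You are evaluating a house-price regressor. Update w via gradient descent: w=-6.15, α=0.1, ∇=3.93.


w_new = w - α·∇
= -6.15 - 0.1·3.93
= -6.15 - 0.393
= -6.543

-6.543


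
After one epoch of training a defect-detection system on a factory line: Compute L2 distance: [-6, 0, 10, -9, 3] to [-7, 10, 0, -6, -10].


d = √((-6+ 7)² + (0-10)² + (10-0)² + (-9+ 6)² + (3+ 10)²)
  = √(1 + 100 + 100 + 9 + 169)
  = √379 = 19.4679

19.4679


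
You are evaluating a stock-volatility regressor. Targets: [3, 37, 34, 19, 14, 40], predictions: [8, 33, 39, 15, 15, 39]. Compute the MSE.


Squared errors: (3-8)²=25, (37-33)²=16, (34-39)²=25, (19-15)²=16, (14-15)²=1, (40-39)²=1
Sum = 84
MSE = 84/6 = 14

14


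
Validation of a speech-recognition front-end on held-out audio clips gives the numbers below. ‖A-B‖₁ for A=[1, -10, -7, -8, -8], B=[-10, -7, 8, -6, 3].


d = |1+ 10| + |-10+ 7| + |-7-8| + |-8+ 6| + |-8-3|
  = 11 + 3 + 15 + 2 + 11
  = 42

42


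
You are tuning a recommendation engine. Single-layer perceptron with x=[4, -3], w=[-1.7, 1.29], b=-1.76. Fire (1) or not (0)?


z = (4)·(-1.7) + (-3)·(1.29) - 1.76
  = -12.43
step(z) = 0 (z<0)

0


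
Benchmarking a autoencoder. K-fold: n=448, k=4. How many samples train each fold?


Fold size = 448/4 = 112
Training per fold = 448 - 112 = 336

336


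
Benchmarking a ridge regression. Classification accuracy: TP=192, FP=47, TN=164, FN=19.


Accuracy = (TP+TN)/(TP+TN+FP+FN)
= (192+164)/(422)
= 356/422 = 84.36%

84.36%


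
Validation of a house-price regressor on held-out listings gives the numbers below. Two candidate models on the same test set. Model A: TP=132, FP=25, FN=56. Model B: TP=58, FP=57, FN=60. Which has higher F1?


Model A: P=132/157=0.8408, R=132/188=0.7021, F1=2PR/(P+R)=2TP/(2TP+FP+FN)=264/345=0.7652
Model B: P=58/115=0.5043, R=58/118=0.4915, F1=2PR/(P+R)=2TP/(2TP+FP+FN)=116/233=0.4979
0.7652 > 0.4979 → Model A

Model A


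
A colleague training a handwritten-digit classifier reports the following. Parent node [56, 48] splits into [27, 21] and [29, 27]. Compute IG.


Parent = [56, 48], H_parent = 0.9957
H_left = 0.9887 (n=48), H_right = 0.9991 (n=56)
H_children = (48/104)·0.9887 + (56/104)·0.9991 = 0.9943
IG = 0.9957 - 0.9943 = 0.0014

0.0014


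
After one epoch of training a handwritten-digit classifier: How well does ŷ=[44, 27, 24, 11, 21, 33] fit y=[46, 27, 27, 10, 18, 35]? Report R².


ȳ = 27.1667
SS_res = Σ(y-ŷ)² = 27
SS_tot = Σ(y-ȳ)² = 794.83
R² = 1 - SS_res/SS_tot = 1 - 0.034 = 0.966

0.966


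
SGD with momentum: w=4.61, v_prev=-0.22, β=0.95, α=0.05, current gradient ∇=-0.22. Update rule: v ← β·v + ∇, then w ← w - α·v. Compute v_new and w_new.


v_new = 0.95·-0.22 - 0.22 = -0.209 - 0.22 = -0.429
w_new = 4.61 - 0.05·-0.429 = 4.61 + 0.02145 = 4.63145

v_new=-0.429, w_new=4.63145


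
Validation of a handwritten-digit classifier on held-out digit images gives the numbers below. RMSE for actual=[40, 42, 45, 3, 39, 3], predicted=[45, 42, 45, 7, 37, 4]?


MSE = 46/6 = 7.6667
RMSE = √(46/6) = 2.7689

2.7689


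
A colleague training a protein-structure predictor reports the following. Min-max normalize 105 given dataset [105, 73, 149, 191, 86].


min=73, max=191
(105-73)/(191-73) = 32/118 = 0.2712

0.2712


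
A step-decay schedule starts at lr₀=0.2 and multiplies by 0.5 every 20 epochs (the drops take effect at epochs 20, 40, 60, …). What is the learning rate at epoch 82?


n_drops = ⌊82/20⌋ = 4
lr = 0.2·0.5^4 = 0.2·0.0625 = 0.0125

0.0125


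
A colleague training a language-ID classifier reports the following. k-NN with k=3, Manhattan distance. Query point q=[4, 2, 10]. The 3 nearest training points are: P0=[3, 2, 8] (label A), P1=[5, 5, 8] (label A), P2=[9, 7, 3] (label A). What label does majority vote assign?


d(q,P0) = 3  (label A)
d(q,P1) = 6  (label A)
d(q,P2) = 17  (label A)
Votes: A=3, B=0
Majority → A

A


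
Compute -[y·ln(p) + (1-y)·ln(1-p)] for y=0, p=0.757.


BCE = -[y·ln(p) + (1-y)·ln(1-p)]
= -0 - 1·ln(1-0.757)
= -ln(0.243) = 1.4147

1.4147


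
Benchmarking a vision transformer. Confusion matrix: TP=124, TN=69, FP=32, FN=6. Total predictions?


Total = TP + TN + FP + FN
= 124 + 69 + 32 + 6
= 231
(Predicted positive: 156, predicted negative: 75)

231


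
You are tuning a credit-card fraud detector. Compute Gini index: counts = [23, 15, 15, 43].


Probabilities: [23/96, 15/96, 15/96, 43/96] ≈ [0.2396, 0.1562, 0.1562, 0.4479]
Σpᵢ² = (529 + 225 + 225 + 1849)/96² = 2828/9216
Gini = 1 - Σpᵢ² = 1 - 2828/9216 = 0.6931

0.6931


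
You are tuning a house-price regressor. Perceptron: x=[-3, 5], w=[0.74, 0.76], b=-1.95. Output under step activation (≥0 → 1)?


z = (-3)·(0.74) + (5)·(0.76) - 1.95
  = -0.37
step(z) = 0 (z<0)

0


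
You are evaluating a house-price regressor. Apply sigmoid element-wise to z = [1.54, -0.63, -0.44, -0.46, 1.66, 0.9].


σ(1.54) = 1/(1+e^-1.54) = 0.8235
σ(-0.63) = 1/(1+e^0.63) = 0.3475
σ(-0.44) = 1/(1+e^0.44) = 0.3917
σ(-0.46) = 1/(1+e^0.46) = 0.387
σ(1.66) = 1/(1+e^-1.66) = 0.8402
σ(0.9) = 1/(1+e^-0.9) = 0.7109
result = [0.8235, 0.3475, 0.3917, 0.387, 0.8402, 0.7109]

[0.8235, 0.3475, 0.3917, 0.387, 0.8402, 0.7109]


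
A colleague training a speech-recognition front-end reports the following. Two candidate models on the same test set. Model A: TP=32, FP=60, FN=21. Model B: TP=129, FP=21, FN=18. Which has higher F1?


Model A: P=32/92=0.3478, R=32/53=0.6038, F1=2PR/(P+R)=2TP/(2TP+FP+FN)=64/145=0.4414
Model B: P=129/150=0.86, R=129/147=0.8776, F1=2PR/(P+R)=2TP/(2TP+FP+FN)=258/297=0.8687
0.4414 < 0.8687 → Model B

Model B


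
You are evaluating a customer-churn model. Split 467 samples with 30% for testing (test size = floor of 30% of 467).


Test = ⌊467·30/100⌋ = 140
Train = 467 - 140 = 327

Train: 327, Test: 140


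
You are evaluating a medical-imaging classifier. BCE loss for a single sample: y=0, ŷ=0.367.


BCE = -[y·ln(p) + (1-y)·ln(1-p)]
= -0 - 1·ln(1-0.367)
= -ln(0.633) = 0.4573

0.4573


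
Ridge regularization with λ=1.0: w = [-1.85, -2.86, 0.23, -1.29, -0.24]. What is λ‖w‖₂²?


‖w‖₂² = (-1.85)² + (-2.86)² + (0.23)² + (-1.29)² + (-0.24)²
     = 3.4225 + 8.1796 + 0.0529 + 1.6641 + 0.0576
     = 13.3767
λ·‖w‖₂² = 1.0·13.3767 = 13.3767

13.3767


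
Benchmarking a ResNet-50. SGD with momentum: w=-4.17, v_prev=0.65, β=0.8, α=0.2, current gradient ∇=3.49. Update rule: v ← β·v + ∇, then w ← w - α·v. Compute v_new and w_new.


v_new = 0.8·0.65 + 3.49 = 0.52 + 3.49 = 4.01
w_new = -4.17 - 0.2·4.01 = -4.17 - 0.802 = -4.972

v_new=4.01, w_new=-4.972


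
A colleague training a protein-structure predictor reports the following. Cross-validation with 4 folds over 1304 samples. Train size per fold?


Fold size = 1304/4 = 326
Training per fold = 1304 - 326 = 978

978


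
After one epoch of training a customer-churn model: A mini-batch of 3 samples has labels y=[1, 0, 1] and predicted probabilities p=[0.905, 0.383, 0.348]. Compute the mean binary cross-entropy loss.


L[0] = -ln(0.905) = 0.0998
L[1] = -ln(1-0.383) = -ln(0.617) = 0.4829
L[2] = -ln(0.348) = 1.0556
mean = (0.0998 + 0.4829 + 1.0556)/3 = 0.5461

0.5461


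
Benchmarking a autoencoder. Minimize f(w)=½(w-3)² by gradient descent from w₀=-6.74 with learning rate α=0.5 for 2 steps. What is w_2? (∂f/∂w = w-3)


step 1: grad = -6.74-3 = -9.74; w = -6.74 - 0.5·(-9.74) = -1.87
step 2: grad = -1.87-3 = -4.87; w = -1.87 - 0.5·(-4.87) = 0.565

0.565


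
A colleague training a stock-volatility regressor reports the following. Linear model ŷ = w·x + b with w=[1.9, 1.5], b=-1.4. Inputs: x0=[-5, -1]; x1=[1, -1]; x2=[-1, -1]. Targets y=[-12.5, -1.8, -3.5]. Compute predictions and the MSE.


ŷ0 = (1.9)·(-5) + (1.5)·(-1) - 1.4 = -12.4
ŷ1 = (1.9)·(1) + (1.5)·(-1) - 1.4 = -1.0
ŷ2 = (1.9)·(-1) + (1.5)·(-1) - 1.4 = -4.8
errors² = [0.01, 0.64, 1.69]
MSE = 2.3400/3 = 0.78

0.78


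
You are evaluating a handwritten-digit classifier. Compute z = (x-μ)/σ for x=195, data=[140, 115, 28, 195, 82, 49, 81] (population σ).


μ = 98.5714, σ = 52.5163
z = (195 - 98.5714)/52.5163 = 1.8362

1.8362


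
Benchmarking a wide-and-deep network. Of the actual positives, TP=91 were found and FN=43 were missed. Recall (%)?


Recall = TP/(TP+FN)
= 91/(91+43)
= 91/134 = 67.91%

67.91%


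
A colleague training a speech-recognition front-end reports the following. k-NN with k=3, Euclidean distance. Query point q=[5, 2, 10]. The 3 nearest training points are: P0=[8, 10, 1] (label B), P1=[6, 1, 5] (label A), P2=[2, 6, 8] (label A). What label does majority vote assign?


d(q,P0) = 12.4097  (label B)
d(q,P1) = 5.1962  (label A)
d(q,P2) = 5.3852  (label A)
Votes: A=2, B=1
Majority → A

A


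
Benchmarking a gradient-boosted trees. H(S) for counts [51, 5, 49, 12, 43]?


Probabilities: [51/160, 5/160, 49/160, 12/160, 43/160] ≈ [0.3187, 0.0312, 0.3063, 0.075, 0.2687]
H = -((51/160)·log₂(51/160) + (5/160)·log₂(5/160) + (49/160)·log₂(49/160) + (12/160)·log₂(12/160) + (43/160)·log₂(43/160))
  = 1.9946 bits

1.9946 bits


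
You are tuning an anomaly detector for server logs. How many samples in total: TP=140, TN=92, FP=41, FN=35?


Total = TP + TN + FP + FN
= 140 + 92 + 41 + 35
= 308
(Predicted positive: 181, predicted negative: 127)

308


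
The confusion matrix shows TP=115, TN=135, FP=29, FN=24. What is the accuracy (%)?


Accuracy = (TP+TN)/(TP+TN+FP+FN)
= (115+135)/(303)
= 250/303 = 82.51%

82.51%


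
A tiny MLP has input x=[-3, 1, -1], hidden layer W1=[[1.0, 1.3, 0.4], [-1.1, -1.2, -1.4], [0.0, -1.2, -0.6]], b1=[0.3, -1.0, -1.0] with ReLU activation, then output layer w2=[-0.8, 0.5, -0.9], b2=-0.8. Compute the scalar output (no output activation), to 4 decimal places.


z1[0] = (1.0)·(-3) + (1.3)·(1) + (0.4)·(-1) + 0.3 = -1.8
z1[1] = (-1.1)·(-3) + (-1.2)·(1) + (-1.4)·(-1) - 1.0 = 2.5
z1[2] = (0.0)·(-3) + (-1.2)·(1) + (-0.6)·(-1) - 1.0 = -1.6
h = ReLU(z1) = [0.0, 2.5, 0.0]
output = (-0.8)·(0.0) + (0.5)·(2.5) + (-0.9)·(0.0) - 0.8 = 0.45

0.45


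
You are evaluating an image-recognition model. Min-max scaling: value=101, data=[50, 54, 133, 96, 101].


min=50, max=133
(101-50)/(133-50) = 51/83 = 0.6145

0.6145


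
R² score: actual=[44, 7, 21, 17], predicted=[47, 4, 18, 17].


ȳ = 22.25
SS_res = Σ(y-ŷ)² = 27
SS_tot = Σ(y-ȳ)² = 734.75
R² = 1 - SS_res/SS_tot = 1 - 0.0367 = 0.9633

0.9633


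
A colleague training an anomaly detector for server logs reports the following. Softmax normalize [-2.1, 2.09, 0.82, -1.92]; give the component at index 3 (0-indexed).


Exponentials: e^-2.1=0.1225, e^2.09=8.0849, e^0.82=2.2705, e^-1.92=0.1466
Sum = 10.6245
Softmax = [0.0115, 0.761, 0.2137, 0.0138]
p[3] = 0.1466/10.6245 = 0.0138

0.0138


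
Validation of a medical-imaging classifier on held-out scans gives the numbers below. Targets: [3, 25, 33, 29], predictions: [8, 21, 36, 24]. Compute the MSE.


Squared errors: (3-8)²=25, (25-21)²=16, (33-36)²=9, (29-24)²=25
Sum = 75
MSE = 75/4 = 75/4

75/4


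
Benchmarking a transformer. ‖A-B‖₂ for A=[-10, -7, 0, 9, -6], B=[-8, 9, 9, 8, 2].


d = √((-10+ 8)² + (-7-9)² + (0-9)² + (9-8)² + (-6-2)²)
  = √(4 + 256 + 81 + 1 + 64)
  = √406 = 20.1494

20.1494


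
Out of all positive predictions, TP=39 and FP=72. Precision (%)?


Precision = TP/(TP+FP)
= 39/(39+72)
= 39/111 = 35.14%

35.14%


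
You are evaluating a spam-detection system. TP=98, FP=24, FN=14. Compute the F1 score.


Precision = 98/122 = 0.8033
Recall = 98/112 = 0.875
F1 = 2·P·R/(P+R) = 2·TP/(2·TP+FP+FN) = 196/(196+24+14) = 196/234 = 0.8376

0.8376


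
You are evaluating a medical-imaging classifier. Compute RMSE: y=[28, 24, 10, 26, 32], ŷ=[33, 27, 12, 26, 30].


MSE = 42/5 = 8.4
RMSE = √(42/5) = 2.8983

2.8983


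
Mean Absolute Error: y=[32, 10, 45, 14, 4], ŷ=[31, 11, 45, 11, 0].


Absolute errors: |32-31|=1, |10-11|=1, |45-45|=0, |14-11|=3, |4-0|=4
Sum = 9
MAE = 9/5 = 9/5

9/5


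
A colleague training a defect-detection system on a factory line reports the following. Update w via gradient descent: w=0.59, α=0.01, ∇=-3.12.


w_new = w - α·∇
= 0.59 - 0.01·-3.12
= 0.59 + 0.0312
= 0.6212

0.6212


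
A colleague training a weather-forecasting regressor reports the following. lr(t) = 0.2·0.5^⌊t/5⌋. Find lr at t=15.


n_drops = ⌊15/5⌋ = 3
lr = 0.2·0.5^3 = 0.2·0.125 = 0.025

0.025


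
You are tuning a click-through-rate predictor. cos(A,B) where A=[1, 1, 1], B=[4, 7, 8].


A·B = 1·4 + 1·7 + 1·8 = 19
‖A‖ = √3 = 1.7321, ‖B‖ = √129 = 11.3578
cos = 19/(√3·√129) = 19/√387 = 0.9658

0.9658


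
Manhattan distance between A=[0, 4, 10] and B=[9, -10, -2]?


d = |0-9| + |4+ 10| + |10+ 2|
  = 9 + 14 + 12
  = 35

35


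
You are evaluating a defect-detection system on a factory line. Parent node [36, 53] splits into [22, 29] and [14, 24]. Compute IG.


Parent = [36, 53], H_parent = 0.9735
H_left = 0.9864 (n=51), H_right = 0.9495 (n=38)
H_children = (51/89)·0.9864 + (38/89)·0.9495 = 0.9706
IG = 0.9735 - 0.9706 = 0.0029

0.0029


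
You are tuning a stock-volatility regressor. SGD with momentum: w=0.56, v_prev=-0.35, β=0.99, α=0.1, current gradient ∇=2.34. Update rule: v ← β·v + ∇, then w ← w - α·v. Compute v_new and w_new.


v_new = 0.99·-0.35 + 2.34 = -0.3465 + 2.34 = 1.9935
w_new = 0.56 - 0.1·1.9935 = 0.56 - 0.19935 = 0.36065

v_new=1.9935, w_new=0.36065


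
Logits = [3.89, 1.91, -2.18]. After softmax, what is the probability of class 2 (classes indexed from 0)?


Exponentials: e^3.89=48.9109, e^1.91=6.7531, e^-2.18=0.113
Sum = 55.777
Softmax = [0.8769, 0.1211, 0.002]
p[2] = 0.113/55.777 = 0.002

0.002


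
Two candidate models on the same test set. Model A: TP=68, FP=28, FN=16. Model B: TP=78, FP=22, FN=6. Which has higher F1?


Model A: P=68/96=0.7083, R=68/84=0.8095, F1=2PR/(P+R)=2TP/(2TP+FP+FN)=136/180=0.7556
Model B: P=78/100=0.78, R=78/84=0.9286, F1=2PR/(P+R)=2TP/(2TP+FP+FN)=156/184=0.8478
0.7556 < 0.8478 → Model B

Model B


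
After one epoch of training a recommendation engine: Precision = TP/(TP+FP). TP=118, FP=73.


Precision = TP/(TP+FP)
= 118/(118+73)
= 118/191 = 61.78%

61.78%


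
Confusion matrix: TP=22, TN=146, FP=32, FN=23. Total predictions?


Total = TP + TN + FP + FN
= 22 + 146 + 32 + 23
= 223
(Predicted positive: 54, predicted negative: 169)

223


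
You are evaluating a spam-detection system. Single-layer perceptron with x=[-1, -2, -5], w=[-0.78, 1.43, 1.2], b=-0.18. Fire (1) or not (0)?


z = (-1)·(-0.78) + (-2)·(1.43) + (-5)·(1.2) - 0.18
  = -8.26
step(z) = 0 (z<0)

0


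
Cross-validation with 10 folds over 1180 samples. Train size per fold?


Fold size = 1180/10 = 118
Training per fold = 1180 - 118 = 1062

1062


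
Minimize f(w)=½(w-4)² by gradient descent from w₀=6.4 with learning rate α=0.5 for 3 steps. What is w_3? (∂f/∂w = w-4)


step 1: grad = 6.4-4 = 2.4; w = 6.4 - 0.5·(2.4) = 5.2
step 2: grad = 5.2-4 = 1.2; w = 5.2 - 0.5·(1.2) = 4.6
step 3: grad = 4.6-4 = 0.6; w = 4.6 - 0.5·(0.6) = 4.3

4.3


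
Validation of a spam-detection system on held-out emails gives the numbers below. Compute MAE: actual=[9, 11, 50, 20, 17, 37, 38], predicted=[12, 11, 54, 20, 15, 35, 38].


Absolute errors: |9-12|=3, |11-11|=0, |50-54|=4, |20-20|=0, |17-15|=2, |37-35|=2, |38-38|=0
Sum = 11
MAE = 11/7 = 11/7

11/7


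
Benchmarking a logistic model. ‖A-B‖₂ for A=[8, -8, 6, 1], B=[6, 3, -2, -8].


d = √((8-6)² + (-8-3)² + (6+ 2)² + (1+ 8)²)
  = √(4 + 121 + 64 + 81)
  = √270 = 16.4317

16.4317


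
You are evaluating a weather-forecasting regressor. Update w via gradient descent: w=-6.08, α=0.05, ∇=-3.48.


w_new = w - α·∇
= -6.08 - 0.05·-3.48
= -6.08 + 0.174
= -5.906

-5.906


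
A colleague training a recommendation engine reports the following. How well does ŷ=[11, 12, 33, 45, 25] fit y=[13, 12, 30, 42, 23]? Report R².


ȳ = 24
SS_res = Σ(y-ŷ)² = 26
SS_tot = Σ(y-ȳ)² = 626
R² = 1 - SS_res/SS_tot = 1 - 0.0415 = 0.9585

0.9585


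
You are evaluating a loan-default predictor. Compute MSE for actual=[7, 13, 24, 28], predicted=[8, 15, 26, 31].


Squared errors: (7-8)²=1, (13-15)²=4, (24-26)²=4, (28-31)²=9
Sum = 18
MSE = 18/4 = 9/2

9/2


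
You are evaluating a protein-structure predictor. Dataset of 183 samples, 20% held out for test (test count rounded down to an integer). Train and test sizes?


Test = ⌊183·20/100⌋ = 36
Train = 183 - 36 = 147

Train: 147, Test: 36


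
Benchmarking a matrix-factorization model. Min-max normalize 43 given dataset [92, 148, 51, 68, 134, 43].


min=43, max=148
(43-43)/(148-43) = 0/105 = 0.0

0.0


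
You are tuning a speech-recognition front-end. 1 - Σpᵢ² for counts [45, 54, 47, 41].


Probabilities: [45/187, 54/187, 47/187, 41/187] ≈ [0.2406, 0.2888, 0.2513, 0.2193]
Σpᵢ² = (2025 + 2916 + 2209 + 1681)/187² = 8831/34969
Gini = 1 - Σpᵢ² = 1 - 8831/34969 = 0.7475

0.7475


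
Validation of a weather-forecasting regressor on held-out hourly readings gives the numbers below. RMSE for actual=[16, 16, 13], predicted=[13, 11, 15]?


MSE = 38/3 = 12.6667
RMSE = √(38/3) = 3.559

3.559


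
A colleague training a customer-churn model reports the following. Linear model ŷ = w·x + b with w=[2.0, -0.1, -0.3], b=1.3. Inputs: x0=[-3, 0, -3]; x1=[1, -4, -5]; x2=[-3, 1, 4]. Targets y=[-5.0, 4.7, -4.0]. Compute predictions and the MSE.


ŷ0 = (2.0)·(-3) + (-0.1)·(0) + (-0.3)·(-3) + 1.3 = -3.8
ŷ1 = (2.0)·(1) + (-0.1)·(-4) + (-0.3)·(-5) + 1.3 = 5.2
ŷ2 = (2.0)·(-3) + (-0.1)·(1) + (-0.3)·(4) + 1.3 = -6.0
errors² = [1.44, 0.25, 4.0]
MSE = 5.6900/3 = 1.8967

1.8967


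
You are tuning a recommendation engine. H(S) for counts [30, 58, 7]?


Probabilities: [30/95, 58/95, 7/95] ≈ [0.3158, 0.6105, 0.0737]
H = -((30/95)·log₂(30/95) + (58/95)·log₂(58/95) + (7/95)·log₂(7/95))
  = 1.237 bits

1.237 bits


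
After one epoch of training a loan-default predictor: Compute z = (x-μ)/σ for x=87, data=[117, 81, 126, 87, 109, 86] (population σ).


μ = 101, σ = 17.1561
z = (87 - 101)/17.1561 = -0.816

-0.816


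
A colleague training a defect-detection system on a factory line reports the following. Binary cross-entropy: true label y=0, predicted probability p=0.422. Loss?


BCE = -[y·ln(p) + (1-y)·ln(1-p)]
= -0 - 1·ln(1-0.422)
= -ln(0.578) = 0.5482

0.5482


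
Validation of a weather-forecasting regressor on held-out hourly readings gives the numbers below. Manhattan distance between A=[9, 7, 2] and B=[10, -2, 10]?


d = |9-10| + |7+ 2| + |2-10|
  = 1 + 9 + 8
  = 18

18


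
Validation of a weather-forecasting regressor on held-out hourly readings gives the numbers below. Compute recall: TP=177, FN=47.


Recall = TP/(TP+FN)
= 177/(177+47)
= 177/224 = 79.02%

79.02%


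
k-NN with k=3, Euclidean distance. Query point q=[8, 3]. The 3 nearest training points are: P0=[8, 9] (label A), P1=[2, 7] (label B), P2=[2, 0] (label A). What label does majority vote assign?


d(q,P0) = 6.0  (label A)
d(q,P1) = 7.2111  (label B)
d(q,P2) = 6.7082  (label A)
Votes: A=2, B=1
Majority → A

A


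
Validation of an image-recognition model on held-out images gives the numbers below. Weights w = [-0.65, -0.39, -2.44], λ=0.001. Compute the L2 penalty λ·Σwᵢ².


‖w‖₂² = (-0.65)² + (-0.39)² + (-2.44)²
     = 0.4225 + 0.1521 + 5.9536
     = 6.5282
λ·‖w‖₂² = 0.001·6.5282 = 0.006528

0.006528


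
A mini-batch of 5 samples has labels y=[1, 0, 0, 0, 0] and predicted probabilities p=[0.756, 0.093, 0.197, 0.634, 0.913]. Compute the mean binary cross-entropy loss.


L[0] = -ln(0.756) = 0.2797
L[1] = -ln(1-0.093) = -ln(0.907) = 0.0976
L[2] = -ln(1-0.197) = -ln(0.803) = 0.2194
L[3] = -ln(1-0.634) = -ln(0.366) = 1.0051
L[4] = -ln(1-0.913) = -ln(0.087) = 2.4418
mean = (0.2797 + 0.0976 + 0.2194 + 1.0051 + 2.4418)/5 = 0.8087

0.8087


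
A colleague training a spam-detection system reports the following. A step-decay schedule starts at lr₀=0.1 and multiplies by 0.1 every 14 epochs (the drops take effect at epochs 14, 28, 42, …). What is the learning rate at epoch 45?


n_drops = ⌊45/14⌋ = 3
lr = 0.1·0.1^3 = 0.1·0.001 = 0.0001

0.0001


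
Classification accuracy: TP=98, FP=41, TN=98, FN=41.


Accuracy = (TP+TN)/(TP+TN+FP+FN)
= (98+98)/(278)
= 196/278 = 70.5%

70.5%


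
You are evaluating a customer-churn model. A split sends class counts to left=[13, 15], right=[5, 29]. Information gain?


Parent = [18, 44], H_parent = 0.8691
H_left = 0.9963 (n=28), H_right = 0.6024 (n=34)
H_children = (28/62)·0.9963 + (34/62)·0.6024 = 0.7803
IG = 0.8691 - 0.7803 = 0.0888

0.0888


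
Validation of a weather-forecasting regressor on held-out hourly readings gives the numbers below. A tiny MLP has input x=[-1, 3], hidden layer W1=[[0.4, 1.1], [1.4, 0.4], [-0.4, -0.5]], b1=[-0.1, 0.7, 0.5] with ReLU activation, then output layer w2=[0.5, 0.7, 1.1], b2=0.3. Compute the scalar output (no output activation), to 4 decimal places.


z1[0] = (0.4)·(-1) + (1.1)·(3) - 0.1 = 2.8
z1[1] = (1.4)·(-1) + (0.4)·(3) + 0.7 = 0.5
z1[2] = (-0.4)·(-1) + (-0.5)·(3) + 0.5 = -0.6
h = ReLU(z1) = [2.8, 0.5, 0.0]
output = (0.5)·(2.8) + (0.7)·(0.5) + (1.1)·(0.0) + 0.3 = 2.05

2.05


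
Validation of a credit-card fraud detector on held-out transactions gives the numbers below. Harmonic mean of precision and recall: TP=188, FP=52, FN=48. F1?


Precision = 188/240 = 0.7833
Recall = 188/236 = 0.7966
F1 = 2·P·R/(P+R) = 2·TP/(2·TP+FP+FN) = 376/(376+52+48) = 376/476 = 0.7899

0.7899


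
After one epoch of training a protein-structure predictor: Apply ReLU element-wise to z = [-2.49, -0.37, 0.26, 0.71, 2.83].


ReLU(-2.49) = max(0, -2.49) = 0.0
ReLU(-0.37) = max(0, -0.37) = 0.0
ReLU(0.26) = max(0, 0.26) = 0.26
ReLU(0.71) = max(0, 0.71) = 0.71
ReLU(2.83) = max(0, 2.83) = 2.83
result = [0.0, 0.0, 0.26, 0.71, 2.83]

[0.0, 0.0, 0.26, 0.71, 2.83]


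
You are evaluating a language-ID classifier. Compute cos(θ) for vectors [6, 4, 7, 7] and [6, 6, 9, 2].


A·B = 6·6 + 4·6 + 7·9 + 7·2 = 137
‖A‖ = √150 = 12.2474, ‖B‖ = √157 = 12.53
cos = 137/(√150·√157) = 137/√23550 = 0.8927

0.8927


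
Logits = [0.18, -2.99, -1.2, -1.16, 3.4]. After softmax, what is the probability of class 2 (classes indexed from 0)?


Exponentials: e^0.18=1.1972, e^-2.99=0.0503, e^-1.2=0.3012, e^-1.16=0.3135, e^3.4=29.9641
Sum = 31.8263
Softmax = [0.0376, 0.0016, 0.0095, 0.0098, 0.9415]
p[2] = 0.3012/31.8263 = 0.0095

0.0095


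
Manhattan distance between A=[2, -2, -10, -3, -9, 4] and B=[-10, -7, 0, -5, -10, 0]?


d = |2+ 10| + |-2+ 7| + |-10-0| + |-3+ 5| + |-9+ 10| + |4-0|
  = 12 + 5 + 10 + 2 + 1 + 4
  = 34

34


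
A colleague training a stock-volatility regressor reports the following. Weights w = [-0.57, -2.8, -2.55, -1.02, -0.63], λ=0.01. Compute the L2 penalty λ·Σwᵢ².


‖w‖₂² = (-0.57)² + (-2.8)² + (-2.55)² + (-1.02)² + (-0.63)²
     = 0.3249 + 7.84 + 6.5025 + 1.0404 + 0.3969
     = 16.1047
λ·‖w‖₂² = 0.01·16.1047 = 0.161047

0.161047


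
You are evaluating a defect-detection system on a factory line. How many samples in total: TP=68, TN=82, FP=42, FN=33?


Total = TP + TN + FP + FN
= 68 + 82 + 42 + 33
= 225
(Predicted positive: 110, predicted negative: 115)

225


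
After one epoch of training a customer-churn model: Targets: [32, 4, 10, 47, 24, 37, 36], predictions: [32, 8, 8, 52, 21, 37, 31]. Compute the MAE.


Absolute errors: |32-32|=0, |4-8|=4, |10-8|=2, |47-52|=5, |24-21|=3, |37-37|=0, |36-31|=5
Sum = 19
MAE = 19/7 = 19/7

19/7


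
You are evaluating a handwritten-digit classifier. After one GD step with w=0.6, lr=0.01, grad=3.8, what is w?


w_new = w - α·∇
= 0.6 - 0.01·3.8
= 0.6 - 0.038
= 0.562

0.562


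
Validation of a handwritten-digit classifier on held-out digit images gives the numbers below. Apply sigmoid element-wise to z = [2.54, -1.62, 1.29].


σ(2.54) = 1/(1+e^-2.54) = 0.9269
σ(-1.62) = 1/(1+e^1.62) = 0.1652
σ(1.29) = 1/(1+e^-1.29) = 0.7841
result = [0.9269, 0.1652, 0.7841]

[0.9269, 0.1652, 0.7841]


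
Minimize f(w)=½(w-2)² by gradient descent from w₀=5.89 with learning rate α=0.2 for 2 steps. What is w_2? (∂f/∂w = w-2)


step 1: grad = 5.89-2 = 3.89; w = 5.89 - 0.2·(3.89) = 5.112
step 2: grad = 5.112-2 = 3.112; w = 5.112 - 0.2·(3.112) = 4.4896

4.4896


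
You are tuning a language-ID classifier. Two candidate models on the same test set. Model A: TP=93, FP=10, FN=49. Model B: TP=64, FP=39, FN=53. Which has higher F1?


Model A: P=93/103=0.9029, R=93/142=0.6549, F1=2PR/(P+R)=2TP/(2TP+FP+FN)=186/245=0.7592
Model B: P=64/103=0.6214, R=64/117=0.547, F1=2PR/(P+R)=2TP/(2TP+FP+FN)=128/220=0.5818
0.7592 > 0.5818 → Model A

Model A


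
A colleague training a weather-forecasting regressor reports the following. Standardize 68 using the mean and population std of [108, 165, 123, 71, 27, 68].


μ = 93.6667, σ = 44.2932
z = (68 - 93.6667)/44.2932 = -0.5795

-0.5795


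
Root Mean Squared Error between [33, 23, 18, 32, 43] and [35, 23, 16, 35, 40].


MSE = 26/5 = 5.2
RMSE = √(26/5) = 2.2804

2.2804


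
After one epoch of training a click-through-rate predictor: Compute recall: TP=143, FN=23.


Recall = TP/(TP+FN)
= 143/(143+23)
= 143/166 = 86.14%

86.14%


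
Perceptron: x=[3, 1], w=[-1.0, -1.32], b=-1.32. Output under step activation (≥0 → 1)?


z = (3)·(-1.0) + (1)·(-1.32) - 1.32
  = -5.64
step(z) = 0 (z<0)

0


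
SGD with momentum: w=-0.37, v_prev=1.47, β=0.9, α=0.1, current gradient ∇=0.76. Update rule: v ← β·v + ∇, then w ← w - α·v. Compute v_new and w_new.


v_new = 0.9·1.47 + 0.76 = 1.323 + 0.76 = 2.083
w_new = -0.37 - 0.1·2.083 = -0.37 - 0.2083 = -0.5783

v_new=2.083, w_new=-0.5783


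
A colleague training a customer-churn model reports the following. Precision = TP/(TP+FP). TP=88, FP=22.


Precision = TP/(TP+FP)
= 88/(88+22)
= 88/110 = 80.0%

80.0%


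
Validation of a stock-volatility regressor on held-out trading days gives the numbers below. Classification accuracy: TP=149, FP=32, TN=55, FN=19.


Accuracy = (TP+TN)/(TP+TN+FP+FN)
= (149+55)/(255)
= 204/255 = 80.0%

80.0%


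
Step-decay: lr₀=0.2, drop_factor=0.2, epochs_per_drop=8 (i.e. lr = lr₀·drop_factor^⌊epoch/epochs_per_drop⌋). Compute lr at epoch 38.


n_drops = ⌊38/8⌋ = 4
lr = 0.2·0.2^4 = 0.2·0.0016 = 0.00032

0.00032


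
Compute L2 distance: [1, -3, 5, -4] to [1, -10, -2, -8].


d = √((1-1)² + (-3+ 10)² + (5+ 2)² + (-4+ 8)²)
  = √(0 + 49 + 49 + 16)
  = √114 = 10.6771

10.6771


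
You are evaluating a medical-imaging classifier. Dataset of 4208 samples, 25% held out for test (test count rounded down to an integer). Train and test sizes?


Test = ⌊4208·25/100⌋ = 1052
Train = 4208 - 1052 = 3156

Train: 3156, Test: 1052


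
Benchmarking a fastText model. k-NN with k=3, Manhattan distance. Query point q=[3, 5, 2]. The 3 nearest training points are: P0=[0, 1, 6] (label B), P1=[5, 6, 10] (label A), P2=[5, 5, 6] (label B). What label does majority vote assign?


d(q,P0) = 11  (label B)
d(q,P1) = 11  (label A)
d(q,P2) = 6  (label B)
Votes: A=1, B=2
Majority → B

B


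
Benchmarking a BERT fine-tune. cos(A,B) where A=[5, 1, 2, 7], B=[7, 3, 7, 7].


A·B = 5·7 + 1·3 + 2·7 + 7·7 = 101
‖A‖ = √79 = 8.8882, ‖B‖ = √156 = 12.49
cos = 101/(√79·√156) = 101/√12324 = 0.9098

0.9098


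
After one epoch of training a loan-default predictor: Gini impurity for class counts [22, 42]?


Probabilities: [22/64, 42/64] ≈ [0.3438, 0.6562]
Σpᵢ² = (484 + 1764)/64² = 2248/4096
Gini = 1 - Σpᵢ² = 1 - 2248/4096 = 0.4512

0.4512


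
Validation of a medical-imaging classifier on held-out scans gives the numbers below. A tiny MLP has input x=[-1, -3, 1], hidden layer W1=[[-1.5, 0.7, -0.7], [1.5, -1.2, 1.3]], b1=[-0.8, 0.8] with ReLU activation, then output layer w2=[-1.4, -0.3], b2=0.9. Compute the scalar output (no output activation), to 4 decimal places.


z1[0] = (-1.5)·(-1) + (0.7)·(-3) + (-0.7)·(1) - 0.8 = -2.1
z1[1] = (1.5)·(-1) + (-1.2)·(-3) + (1.3)·(1) + 0.8 = 4.2
h = ReLU(z1) = [0.0, 4.2]
output = (-1.4)·(0.0) + (-0.3)·(4.2) + 0.9 = -0.36

-0.36


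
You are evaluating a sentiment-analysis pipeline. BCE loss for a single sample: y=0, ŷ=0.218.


BCE = -[y·ln(p) + (1-y)·ln(1-p)]
= -0 - 1·ln(1-0.218)
= -ln(0.782) = 0.2459

0.2459


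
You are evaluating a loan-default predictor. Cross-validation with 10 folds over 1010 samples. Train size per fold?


Fold size = 1010/10 = 101
Training per fold = 1010 - 101 = 909

909


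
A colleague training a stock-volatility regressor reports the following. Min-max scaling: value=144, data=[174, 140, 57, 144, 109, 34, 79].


min=34, max=174
(144-34)/(174-34) = 110/140 = 0.7857

0.7857


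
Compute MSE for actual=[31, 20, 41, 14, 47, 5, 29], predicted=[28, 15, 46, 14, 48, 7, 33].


Squared errors: (31-28)²=9, (20-15)²=25, (41-46)²=25, (14-14)²=0, (47-48)²=1, (5-7)²=4, (29-33)²=16
Sum = 80
MSE = 80/7 = 80/7

80/7


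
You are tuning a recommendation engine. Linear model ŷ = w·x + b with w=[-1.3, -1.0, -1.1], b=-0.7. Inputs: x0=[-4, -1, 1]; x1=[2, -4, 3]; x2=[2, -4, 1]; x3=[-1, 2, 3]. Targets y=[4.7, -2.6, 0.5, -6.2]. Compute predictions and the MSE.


ŷ0 = (-1.3)·(-4) + (-1.0)·(-1) + (-1.1)·(1) - 0.7 = 4.4
ŷ1 = (-1.3)·(2) + (-1.0)·(-4) + (-1.1)·(3) - 0.7 = -2.6
ŷ2 = (-1.3)·(2) + (-1.0)·(-4) + (-1.1)·(1) - 0.7 = -0.4
ŷ3 = (-1.3)·(-1) + (-1.0)·(2) + (-1.1)·(3) - 0.7 = -4.7
errors² = [0.09, 0.0, 0.81, 2.25]
MSE = 3.1500/4 = 0.7875

0.7875


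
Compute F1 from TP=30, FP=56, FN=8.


Precision = 30/86 = 0.3488
Recall = 30/38 = 0.7895
F1 = 2·P·R/(P+R) = 2·TP/(2·TP+FP+FN) = 60/(60+56+8) = 60/124 = 0.4839

0.4839


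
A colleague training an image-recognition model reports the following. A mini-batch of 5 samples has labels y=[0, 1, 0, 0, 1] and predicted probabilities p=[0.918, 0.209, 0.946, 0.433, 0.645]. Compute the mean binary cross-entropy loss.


L[0] = -ln(1-0.918) = -ln(0.082) = 2.501
L[1] = -ln(0.209) = 1.5654
L[2] = -ln(1-0.946) = -ln(0.054) = 2.9188
L[3] = -ln(1-0.433) = -ln(0.567) = 0.5674
L[4] = -ln(0.645) = 0.4385
mean = (2.501 + 1.5654 + 2.9188 + 0.5674 + 0.4385)/5 = 1.5982

1.5982


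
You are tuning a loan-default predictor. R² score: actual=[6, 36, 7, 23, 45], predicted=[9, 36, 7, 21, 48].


ȳ = 23.4
SS_res = Σ(y-ŷ)² = 22
SS_tot = Σ(y-ȳ)² = 1197.2
R² = 1 - SS_res/SS_tot = 1 - 0.0184 = 0.9816

0.9816


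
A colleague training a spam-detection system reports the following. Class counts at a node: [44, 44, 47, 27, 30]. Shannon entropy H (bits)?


Probabilities: [44/192, 44/192, 47/192, 27/192, 30/192] ≈ [0.2292, 0.2292, 0.2448, 0.1406, 0.1562]
H = -((44/192)·log₂(44/192) + (44/192)·log₂(44/192) + (47/192)·log₂(47/192) + (27/192)·log₂(27/192) + (30/192)·log₂(30/192))
  = 2.2876 bits

2.2876 bits


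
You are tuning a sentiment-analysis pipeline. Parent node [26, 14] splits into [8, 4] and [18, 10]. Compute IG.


Parent = [26, 14], H_parent = 0.9341
H_left = 0.9183 (n=12), H_right = 0.9403 (n=28)
H_children = (12/40)·0.9183 + (28/40)·0.9403 = 0.9337
IG = 0.9341 - 0.9337 = 0.0004

0.0004


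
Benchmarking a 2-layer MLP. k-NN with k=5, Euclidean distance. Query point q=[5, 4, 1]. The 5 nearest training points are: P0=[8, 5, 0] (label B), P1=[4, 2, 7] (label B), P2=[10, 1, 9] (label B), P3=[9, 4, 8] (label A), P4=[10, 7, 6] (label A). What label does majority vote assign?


d(q,P0) = 3.3166  (label B)
d(q,P1) = 6.4031  (label B)
d(q,P2) = 9.8995  (label B)
d(q,P3) = 8.0623  (label A)
d(q,P4) = 7.6811  (label A)
Votes: A=2, B=3
Majority → B

B


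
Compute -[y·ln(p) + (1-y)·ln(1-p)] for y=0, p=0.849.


BCE = -[y·ln(p) + (1-y)·ln(1-p)]
= -0 - 1·ln(1-0.849)
= -ln(0.151) = 1.8905

1.8905


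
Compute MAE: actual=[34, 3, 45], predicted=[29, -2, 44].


Absolute errors: |34-29|=5, |3+ 2|=5, |45-44|=1
Sum = 11
MAE = 11/3 = 11/3

11/3


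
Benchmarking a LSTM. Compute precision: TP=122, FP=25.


Precision = TP/(TP+FP)
= 122/(122+25)
= 122/147 = 82.99%

82.99%


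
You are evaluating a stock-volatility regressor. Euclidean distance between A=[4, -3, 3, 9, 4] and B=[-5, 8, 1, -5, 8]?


d = √((4+ 5)² + (-3-8)² + (3-1)² + (9+ 5)² + (4-8)²)
  = √(81 + 121 + 4 + 196 + 16)
  = √418 = 20.445

20.445


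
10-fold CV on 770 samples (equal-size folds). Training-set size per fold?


Fold size = 770/10 = 77
Training per fold = 770 - 77 = 693

693


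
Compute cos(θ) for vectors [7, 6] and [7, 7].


A·B = 7·7 + 6·7 = 91
‖A‖ = √85 = 9.2195, ‖B‖ = √98 = 9.8995
cos = 91/(√85·√98) = 91/√8330 = 0.9971

0.9971


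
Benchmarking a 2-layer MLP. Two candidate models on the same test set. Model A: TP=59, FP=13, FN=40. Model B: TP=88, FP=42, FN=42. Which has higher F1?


Model A: P=59/72=0.8194, R=59/99=0.596, F1=2PR/(P+R)=2TP/(2TP+FP+FN)=118/171=0.6901
Model B: P=88/130=0.6769, R=88/130=0.6769, F1=2PR/(P+R)=2TP/(2TP+FP+FN)=176/260=0.6769
0.6901 > 0.6769 → Model A

Model A


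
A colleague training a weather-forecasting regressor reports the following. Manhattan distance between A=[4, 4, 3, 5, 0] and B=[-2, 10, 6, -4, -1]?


d = |4+ 2| + |4-10| + |3-6| + |5+ 4| + |0+ 1|
  = 6 + 6 + 3 + 9 + 1
  = 25

25


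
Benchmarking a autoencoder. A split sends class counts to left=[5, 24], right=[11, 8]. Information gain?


Parent = [16, 32], H_parent = 0.9183
H_left = 0.6632 (n=29), H_right = 0.9819 (n=19)
H_children = (29/48)·0.6632 + (19/48)·0.9819 = 0.7894
IG = 0.9183 - 0.7894 = 0.1289

0.1289


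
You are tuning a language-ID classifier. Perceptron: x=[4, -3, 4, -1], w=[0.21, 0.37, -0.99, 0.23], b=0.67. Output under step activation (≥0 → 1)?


z = (4)·(0.21) + (-3)·(0.37) + (4)·(-0.99) + (-1)·(0.23) + 0.67
  = -3.79
step(z) = 0 (z<0)

0


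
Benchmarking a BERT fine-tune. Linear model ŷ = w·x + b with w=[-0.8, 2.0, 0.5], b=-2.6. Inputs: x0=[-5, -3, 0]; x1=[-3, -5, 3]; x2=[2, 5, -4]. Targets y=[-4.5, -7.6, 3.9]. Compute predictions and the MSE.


ŷ0 = (-0.8)·(-5) + (2.0)·(-3) + (0.5)·(0) - 2.6 = -4.6
ŷ1 = (-0.8)·(-3) + (2.0)·(-5) + (0.5)·(3) - 2.6 = -8.7
ŷ2 = (-0.8)·(2) + (2.0)·(5) + (0.5)·(-4) - 2.6 = 3.8
errors² = [0.01, 1.21, 0.01]
MSE = 1.2300/3 = 0.41

0.41


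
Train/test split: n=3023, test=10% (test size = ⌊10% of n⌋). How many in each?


Test = ⌊3023·10/100⌋ = 302
Train = 3023 - 302 = 2721

Train: 2721, Test: 302


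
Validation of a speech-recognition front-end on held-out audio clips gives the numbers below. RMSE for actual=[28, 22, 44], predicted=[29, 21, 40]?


MSE = 18/3 = 6
RMSE = √(18/3) = 2.4495

2.4495
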